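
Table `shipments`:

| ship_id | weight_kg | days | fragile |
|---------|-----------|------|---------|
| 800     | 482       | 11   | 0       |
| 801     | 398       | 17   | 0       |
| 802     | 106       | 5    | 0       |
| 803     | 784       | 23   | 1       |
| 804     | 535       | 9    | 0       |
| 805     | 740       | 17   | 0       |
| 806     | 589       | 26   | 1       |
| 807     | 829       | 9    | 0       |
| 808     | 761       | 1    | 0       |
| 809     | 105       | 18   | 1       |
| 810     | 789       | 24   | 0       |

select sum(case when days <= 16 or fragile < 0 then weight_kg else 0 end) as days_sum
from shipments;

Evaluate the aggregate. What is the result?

ship_id=800: ✓ → 482
ship_id=801: ✗
ship_id=802: ✓ → 106
ship_id=803: ✗
ship_id=804: ✓ → 535
ship_id=805: ✗
ship_id=806: ✗
ship_id=807: ✓ → 829
ship_id=808: ✓ → 761
ship_id=809: ✗
ship_id=810: ✗
days_sum = 482 + 106 + 535 + 829 + 761 = 2713

2713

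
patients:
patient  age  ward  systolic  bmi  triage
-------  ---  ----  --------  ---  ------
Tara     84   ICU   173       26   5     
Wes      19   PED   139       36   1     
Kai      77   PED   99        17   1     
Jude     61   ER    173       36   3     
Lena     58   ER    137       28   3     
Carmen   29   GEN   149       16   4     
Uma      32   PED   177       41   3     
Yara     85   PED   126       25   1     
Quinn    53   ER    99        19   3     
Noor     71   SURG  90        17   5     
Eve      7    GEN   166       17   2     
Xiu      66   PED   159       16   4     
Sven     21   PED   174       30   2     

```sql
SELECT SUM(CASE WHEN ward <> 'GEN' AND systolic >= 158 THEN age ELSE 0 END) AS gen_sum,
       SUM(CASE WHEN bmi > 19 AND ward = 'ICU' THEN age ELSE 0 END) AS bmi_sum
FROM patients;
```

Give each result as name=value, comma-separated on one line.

gen_sum=264, bmi_sum=84

[gen_sum: ward <> 'GEN' AND systolic >= 158]
patient=Tara: ✓ → 84
patient=Wes: ✗
patient=Kai: ✗
patient=Jude: ✓ → 61
patient=Lena: ✗
patient=Carmen: ✗
patient=Uma: ✓ → 32
patient=Yara: ✗
patient=Quinn: ✗
patient=Noor: ✗
patient=Eve: ✗
patient=Xiu: ✓ → 66
patient=Sven: ✓ → 21
gen_sum = 84 + 61 + 32 + 66 + 21 = 264
—
[bmi_sum: bmi > 19 AND ward = 'ICU']
patient=Tara: ✓ → 84
patient=Wes: ✗
patient=Kai: ✗
patient=Jude: ✗
patient=Lena: ✗
patient=Carmen: ✗
patient=Uma: ✗
patient=Yara: ✗
patient=Quinn: ✗
patient=Noor: ✗
patient=Eve: ✗
patient=Xiu: ✗
patient=Sven: ✗
bmi_sum = 84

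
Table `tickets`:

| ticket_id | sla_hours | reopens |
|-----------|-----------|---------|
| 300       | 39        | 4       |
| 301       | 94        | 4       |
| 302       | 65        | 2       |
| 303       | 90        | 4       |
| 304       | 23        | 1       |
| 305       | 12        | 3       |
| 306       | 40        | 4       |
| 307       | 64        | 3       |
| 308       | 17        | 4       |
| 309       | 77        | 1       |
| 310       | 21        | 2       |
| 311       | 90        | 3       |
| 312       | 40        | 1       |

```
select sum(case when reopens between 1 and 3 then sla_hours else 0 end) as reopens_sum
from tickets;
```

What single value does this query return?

392

ticket_id=300: ✗
ticket_id=301: ✗
ticket_id=302: ✓ → 65
ticket_id=303: ✗
ticket_id=304: ✓ → 23
ticket_id=305: ✓ → 12
ticket_id=306: ✗
ticket_id=307: ✓ → 64
ticket_id=308: ✗
ticket_id=309: ✓ → 77
ticket_id=310: ✓ → 21
ticket_id=311: ✓ → 90
ticket_id=312: ✓ → 40
reopens_sum = 65 + 23 + 12 + 64 + 77 + 21 + 90 + 40 = 392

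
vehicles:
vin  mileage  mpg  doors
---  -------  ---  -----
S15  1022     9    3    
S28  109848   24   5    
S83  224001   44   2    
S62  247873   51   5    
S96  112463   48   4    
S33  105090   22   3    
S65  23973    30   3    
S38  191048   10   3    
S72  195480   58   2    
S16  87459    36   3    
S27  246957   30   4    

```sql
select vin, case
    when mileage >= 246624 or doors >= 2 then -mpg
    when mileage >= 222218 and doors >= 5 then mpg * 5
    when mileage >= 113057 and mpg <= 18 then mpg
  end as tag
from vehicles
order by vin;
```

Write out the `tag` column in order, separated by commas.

vin=S15: mileage >= 246624 or doors >= 2 → -9
vin=S16: mileage >= 246624 or doors >= 2 → -36
vin=S27: mileage >= 246624 or doors >= 2 → -30
vin=S28: mileage >= 246624 or doors >= 2 → -24
vin=S33: mileage >= 246624 or doors >= 2 → -22
vin=S38: mileage >= 246624 or doors >= 2 → -10
vin=S62: mileage >= 246624 or doors >= 2 → -51
vin=S65: mileage >= 246624 or doors >= 2 → -30
vin=S72: mileage >= 246624 or doors >= 2 → -58
vin=S83: mileage >= 246624 or doors >= 2 → -44
vin=S96: mileage >= 246624 or doors >= 2 → -48

-9, -36, -30, -24, -22, -10, -51, -30, -58, -44, -48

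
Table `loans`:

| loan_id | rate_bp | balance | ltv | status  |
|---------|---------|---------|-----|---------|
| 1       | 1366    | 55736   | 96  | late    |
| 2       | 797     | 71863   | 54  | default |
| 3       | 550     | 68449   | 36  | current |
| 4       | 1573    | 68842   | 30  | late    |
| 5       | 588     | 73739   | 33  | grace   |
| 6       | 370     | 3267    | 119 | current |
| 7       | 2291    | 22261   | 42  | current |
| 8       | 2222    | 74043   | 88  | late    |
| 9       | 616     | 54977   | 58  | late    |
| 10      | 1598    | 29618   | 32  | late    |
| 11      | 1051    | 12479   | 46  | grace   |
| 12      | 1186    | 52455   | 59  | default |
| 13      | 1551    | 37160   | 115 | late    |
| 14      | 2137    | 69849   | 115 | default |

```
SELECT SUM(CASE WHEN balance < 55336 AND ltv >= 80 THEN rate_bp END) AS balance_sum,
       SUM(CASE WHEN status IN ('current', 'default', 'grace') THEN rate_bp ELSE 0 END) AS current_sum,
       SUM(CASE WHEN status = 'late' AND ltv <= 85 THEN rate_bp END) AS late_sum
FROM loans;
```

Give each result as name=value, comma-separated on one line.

balance_sum=1921, current_sum=8970, late_sum=3787

[balance_sum: balance < 55336 AND ltv >= 80]
loan_id=1: ✗
loan_id=2: ✗
loan_id=3: ✗
loan_id=4: ✗
loan_id=5: ✗
loan_id=6: ✓ → 370
loan_id=7: ✗
loan_id=8: ✗
loan_id=9: ✗
loan_id=10: ✗
loan_id=11: ✗
loan_id=12: ✗
loan_id=13: ✓ → 1551
loan_id=14: ✗
balance_sum = 370 + 1551 = 1921
—
[current_sum: status IN ('current', 'default', 'grace')]
loan_id=1: ✗
loan_id=2: ✓ → 797
loan_id=3: ✓ → 550
loan_id=4: ✗
loan_id=5: ✓ → 588
loan_id=6: ✓ → 370
loan_id=7: ✓ → 2291
loan_id=8: ✗
loan_id=9: ✗
loan_id=10: ✗
loan_id=11: ✓ → 1051
loan_id=12: ✓ → 1186
loan_id=13: ✗
loan_id=14: ✓ → 2137
current_sum = 797 + 550 + 588 + 370 + 2291 + 1051 + 1186 + 2137 = 8970
—
[late_sum: status = 'late' AND ltv <= 85]
loan_id=1: ✗
loan_id=2: ✗
loan_id=3: ✗
loan_id=4: ✓ → 1573
loan_id=5: ✗
loan_id=6: ✗
loan_id=7: ✗
loan_id=8: ✗
loan_id=9: ✓ → 616
loan_id=10: ✓ → 1598
loan_id=11: ✗
loan_id=12: ✗
loan_id=13: ✗
loan_id=14: ✗
late_sum = 1573 + 616 + 1598 = 3787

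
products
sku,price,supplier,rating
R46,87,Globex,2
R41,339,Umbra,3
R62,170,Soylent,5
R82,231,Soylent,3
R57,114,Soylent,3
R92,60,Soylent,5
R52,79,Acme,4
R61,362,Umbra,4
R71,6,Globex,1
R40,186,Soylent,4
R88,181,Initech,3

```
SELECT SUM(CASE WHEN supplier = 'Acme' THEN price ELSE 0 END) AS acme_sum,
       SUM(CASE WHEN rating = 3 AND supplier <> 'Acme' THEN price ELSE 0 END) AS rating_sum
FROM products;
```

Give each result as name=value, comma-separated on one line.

[acme_sum: supplier = 'Acme']
sku=R46: ✗
sku=R41: ✗
sku=R62: ✗
sku=R82: ✗
sku=R57: ✗
sku=R92: ✗
sku=R52: ✓ → 79
sku=R61: ✗
sku=R71: ✗
sku=R40: ✗
sku=R88: ✗
acme_sum = 79
—
[rating_sum: rating = 3 AND supplier <> 'Acme']
sku=R46: ✗
sku=R41: ✓ → 339
sku=R62: ✗
sku=R82: ✓ → 231
sku=R57: ✓ → 114
sku=R92: ✗
sku=R52: ✗
sku=R61: ✗
sku=R71: ✗
sku=R40: ✗
sku=R88: ✓ → 181
rating_sum = 339 + 231 + 114 + 181 = 865

acme_sum=79, rating_sum=865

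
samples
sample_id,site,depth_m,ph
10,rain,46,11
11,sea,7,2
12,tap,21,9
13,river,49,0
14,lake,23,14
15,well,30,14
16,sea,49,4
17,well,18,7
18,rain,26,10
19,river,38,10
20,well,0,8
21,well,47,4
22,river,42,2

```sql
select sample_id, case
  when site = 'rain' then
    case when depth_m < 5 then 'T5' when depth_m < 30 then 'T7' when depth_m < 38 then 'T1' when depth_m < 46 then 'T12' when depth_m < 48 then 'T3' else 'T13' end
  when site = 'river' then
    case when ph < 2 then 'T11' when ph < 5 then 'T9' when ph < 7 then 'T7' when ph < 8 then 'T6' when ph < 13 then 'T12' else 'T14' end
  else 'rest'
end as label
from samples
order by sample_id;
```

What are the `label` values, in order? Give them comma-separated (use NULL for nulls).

T3, rest, rest, T11, rest, rest, rest, rest, T7, T12, rest, rest, T9

sample_id=10: site='rain' → inner[depth_m < 48] → T3
sample_id=11: site='sea' → outer ELSE → rest
sample_id=12: site='tap' → outer ELSE → rest
sample_id=13: site='river' → inner[ph < 2] → T11
sample_id=14: site='lake' → outer ELSE → rest
sample_id=15: site='well' → outer ELSE → rest
sample_id=16: site='sea' → outer ELSE → rest
sample_id=17: site='well' → outer ELSE → rest
sample_id=18: site='rain' → inner[depth_m < 30] → T7
sample_id=19: site='river' → inner[ph < 13] → T12
sample_id=20: site='well' → outer ELSE → rest
sample_id=21: site='well' → outer ELSE → rest
sample_id=22: site='river' → inner[ph < 5] → T9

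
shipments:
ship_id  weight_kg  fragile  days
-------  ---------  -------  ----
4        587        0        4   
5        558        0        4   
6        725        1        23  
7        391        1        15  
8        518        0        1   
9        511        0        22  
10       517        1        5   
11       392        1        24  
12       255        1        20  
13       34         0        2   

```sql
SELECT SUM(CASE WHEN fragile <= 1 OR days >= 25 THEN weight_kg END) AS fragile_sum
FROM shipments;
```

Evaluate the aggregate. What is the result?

ship_id=4: ✓ → 587
ship_id=5: ✓ → 558
ship_id=6: ✓ → 725
ship_id=7: ✓ → 391
ship_id=8: ✓ → 518
ship_id=9: ✓ → 511
ship_id=10: ✓ → 517
ship_id=11: ✓ → 392
ship_id=12: ✓ → 255
ship_id=13: ✓ → 34
fragile_sum = 587 + 558 + 725 + 391 + 518 + 511 + 517 + 392 + 255 + 34 = 4488

4488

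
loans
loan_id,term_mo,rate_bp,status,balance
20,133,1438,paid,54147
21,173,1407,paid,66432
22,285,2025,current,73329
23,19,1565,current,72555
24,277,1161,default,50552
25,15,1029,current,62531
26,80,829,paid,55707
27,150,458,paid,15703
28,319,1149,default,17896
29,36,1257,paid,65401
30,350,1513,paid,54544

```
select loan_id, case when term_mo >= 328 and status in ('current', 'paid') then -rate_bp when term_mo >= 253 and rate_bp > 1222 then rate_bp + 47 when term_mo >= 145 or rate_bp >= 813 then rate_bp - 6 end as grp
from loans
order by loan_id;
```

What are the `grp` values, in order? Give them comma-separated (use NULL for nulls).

1432, 1401, 2072, 1559, 1155, 1023, 823, 452, 1143, 1251, -1513

loan_id=20: term_mo >= 145 or rate_bp >= 813 → 1432
loan_id=21: term_mo >= 145 or rate_bp >= 813 → 1401
loan_id=22: term_mo >= 253 and rate_bp > 1222 → 2072
loan_id=23: term_mo >= 145 or rate_bp >= 813 → 1559
loan_id=24: term_mo >= 145 or rate_bp >= 813 → 1155
loan_id=25: term_mo >= 145 or rate_bp >= 813 → 1023
loan_id=26: term_mo >= 145 or rate_bp >= 813 → 823
loan_id=27: term_mo >= 145 or rate_bp >= 813 → 452
loan_id=28: term_mo >= 145 or rate_bp >= 813 → 1143
loan_id=29: term_mo >= 145 or rate_bp >= 813 → 1251
loan_id=30: term_mo >= 328 and status in ('current', 'paid') → -1513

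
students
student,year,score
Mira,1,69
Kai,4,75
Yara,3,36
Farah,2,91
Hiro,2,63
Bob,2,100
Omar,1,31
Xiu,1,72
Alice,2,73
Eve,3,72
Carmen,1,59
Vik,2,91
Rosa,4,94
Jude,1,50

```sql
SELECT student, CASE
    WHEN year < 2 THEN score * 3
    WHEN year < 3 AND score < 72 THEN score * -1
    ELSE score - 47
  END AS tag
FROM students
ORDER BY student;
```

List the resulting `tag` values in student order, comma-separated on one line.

26, 53, 177, 25, 44, -63, 150, 28, 207, 93, 47, 44, 216, -11

student=Alice: ELSE → 26
student=Bob: ELSE → 53
student=Carmen: year < 2 → 177
student=Eve: ELSE → 25
student=Farah: ELSE → 44
student=Hiro: year < 3 AND score < 72 → -63
student=Jude: year < 2 → 150
student=Kai: ELSE → 28
student=Mira: year < 2 → 207
student=Omar: year < 2 → 93
student=Rosa: ELSE → 47
student=Vik: ELSE → 44
student=Xiu: year < 2 → 216
student=Yara: ELSE → -11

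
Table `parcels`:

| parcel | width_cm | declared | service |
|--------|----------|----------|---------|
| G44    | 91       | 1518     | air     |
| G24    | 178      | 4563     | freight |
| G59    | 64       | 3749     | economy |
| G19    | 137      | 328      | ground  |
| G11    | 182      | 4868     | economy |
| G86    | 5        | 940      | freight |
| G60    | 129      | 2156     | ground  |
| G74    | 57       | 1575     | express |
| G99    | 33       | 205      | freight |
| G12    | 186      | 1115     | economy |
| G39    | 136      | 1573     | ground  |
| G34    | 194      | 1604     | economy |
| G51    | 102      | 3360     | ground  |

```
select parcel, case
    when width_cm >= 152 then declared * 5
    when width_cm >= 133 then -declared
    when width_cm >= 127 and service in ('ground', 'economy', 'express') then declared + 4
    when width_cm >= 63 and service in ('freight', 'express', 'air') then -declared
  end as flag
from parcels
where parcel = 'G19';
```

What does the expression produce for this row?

-328

parcel = G19: width_cm=137, declared=328, service=ground.
width_cm >= 152 → false
width_cm >= 133 → true → -328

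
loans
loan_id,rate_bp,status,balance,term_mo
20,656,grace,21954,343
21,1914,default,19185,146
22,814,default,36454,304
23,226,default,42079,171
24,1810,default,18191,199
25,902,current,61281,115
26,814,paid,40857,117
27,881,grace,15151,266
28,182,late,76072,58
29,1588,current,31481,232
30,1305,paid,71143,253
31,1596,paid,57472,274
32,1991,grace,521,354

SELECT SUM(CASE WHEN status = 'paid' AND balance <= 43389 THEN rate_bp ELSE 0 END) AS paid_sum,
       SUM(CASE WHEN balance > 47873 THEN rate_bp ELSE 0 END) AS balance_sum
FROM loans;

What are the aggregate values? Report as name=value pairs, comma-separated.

paid_sum=814, balance_sum=3985

[paid_sum: status = 'paid' AND balance <= 43389]
loan_id=20: ✗
loan_id=21: ✗
loan_id=22: ✗
loan_id=23: ✗
loan_id=24: ✗
loan_id=25: ✗
loan_id=26: ✓ → 814
loan_id=27: ✗
loan_id=28: ✗
loan_id=29: ✗
loan_id=30: ✗
loan_id=31: ✗
loan_id=32: ✗
paid_sum = 814
—
[balance_sum: balance > 47873]
loan_id=20: ✗
loan_id=21: ✗
loan_id=22: ✗
loan_id=23: ✗
loan_id=24: ✗
loan_id=25: ✓ → 902
loan_id=26: ✗
loan_id=27: ✗
loan_id=28: ✓ → 182
loan_id=29: ✗
loan_id=30: ✓ → 1305
loan_id=31: ✓ → 1596
loan_id=32: ✗
balance_sum = 902 + 182 + 1305 + 1596 = 3985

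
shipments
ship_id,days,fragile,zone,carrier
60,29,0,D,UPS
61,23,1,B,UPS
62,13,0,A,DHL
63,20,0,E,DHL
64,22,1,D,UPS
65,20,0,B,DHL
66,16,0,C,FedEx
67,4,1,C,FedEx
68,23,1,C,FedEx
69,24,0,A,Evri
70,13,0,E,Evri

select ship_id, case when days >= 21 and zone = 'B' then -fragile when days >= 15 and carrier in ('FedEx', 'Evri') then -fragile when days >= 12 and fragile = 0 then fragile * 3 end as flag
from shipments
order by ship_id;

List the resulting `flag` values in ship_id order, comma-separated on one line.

ship_id=60: days >= 12 and fragile = 0 → 0
ship_id=61: days >= 21 and zone = 'B' → -1
ship_id=62: days >= 12 and fragile = 0 → 0
ship_id=63: days >= 12 and fragile = 0 → 0
ship_id=64: (no match → NULL) → NULL
ship_id=65: days >= 12 and fragile = 0 → 0
ship_id=66: days >= 15 and carrier in ('FedEx', 'Evri') → 0
ship_id=67: (no match → NULL) → NULL
ship_id=68: days >= 15 and carrier in ('FedEx', 'Evri') → -1
ship_id=69: days >= 15 and carrier in ('FedEx', 'Evri') → 0
ship_id=70: days >= 12 and fragile = 0 → 0

0, -1, 0, 0, NULL, 0, 0, NULL, -1, 0, 0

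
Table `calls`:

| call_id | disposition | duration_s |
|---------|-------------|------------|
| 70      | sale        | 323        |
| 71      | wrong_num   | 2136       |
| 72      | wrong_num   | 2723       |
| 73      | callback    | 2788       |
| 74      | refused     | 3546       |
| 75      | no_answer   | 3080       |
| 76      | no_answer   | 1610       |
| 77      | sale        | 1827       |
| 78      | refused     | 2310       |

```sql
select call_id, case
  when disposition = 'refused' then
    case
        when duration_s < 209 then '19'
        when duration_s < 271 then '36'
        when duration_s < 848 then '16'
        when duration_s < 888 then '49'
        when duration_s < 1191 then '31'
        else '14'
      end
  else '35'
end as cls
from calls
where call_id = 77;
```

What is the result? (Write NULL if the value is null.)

35

call_id = 77: disposition=sale, duration_s=1827.
disposition='sale' → outer ELSE → 35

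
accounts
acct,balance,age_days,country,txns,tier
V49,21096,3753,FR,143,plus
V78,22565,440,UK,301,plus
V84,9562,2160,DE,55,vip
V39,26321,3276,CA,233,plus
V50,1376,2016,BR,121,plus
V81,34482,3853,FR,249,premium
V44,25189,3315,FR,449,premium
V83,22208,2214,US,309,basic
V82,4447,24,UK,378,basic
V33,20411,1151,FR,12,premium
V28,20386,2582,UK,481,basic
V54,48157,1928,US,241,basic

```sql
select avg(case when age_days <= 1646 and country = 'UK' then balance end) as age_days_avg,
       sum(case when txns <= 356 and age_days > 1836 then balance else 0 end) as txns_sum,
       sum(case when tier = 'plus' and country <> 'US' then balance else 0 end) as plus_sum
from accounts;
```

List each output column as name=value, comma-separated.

age_days_avg=13506, txns_sum=163202, plus_sum=71358

[age_days_avg: age_days <= 1646 and country = 'UK']
acct=V49: ✗
acct=V78: ✓ → 22565
acct=V84: ✗
acct=V39: ✗
acct=V50: ✗
acct=V81: ✗
acct=V44: ✗
acct=V83: ✗
acct=V82: ✓ → 4447
acct=V33: ✗
acct=V28: ✗
acct=V54: ✗
age_days_avg = (22565 + 4447) / 2 = 13506
—
[txns_sum: txns <= 356 and age_days > 1836]
acct=V49: ✓ → 21096
acct=V78: ✗
acct=V84: ✓ → 9562
acct=V39: ✓ → 26321
acct=V50: ✓ → 1376
acct=V81: ✓ → 34482
acct=V44: ✗
acct=V83: ✓ → 22208
acct=V82: ✗
acct=V33: ✗
acct=V28: ✗
acct=V54: ✓ → 48157
txns_sum = 21096 + 9562 + 26321 + 1376 + 34482 + 22208 + 48157 = 163202
—
[plus_sum: tier = 'plus' and country <> 'US']
acct=V49: ✓ → 21096
acct=V78: ✓ → 22565
acct=V84: ✗
acct=V39: ✓ → 26321
acct=V50: ✓ → 1376
acct=V81: ✗
acct=V44: ✗
acct=V83: ✗
acct=V82: ✗
acct=V33: ✗
acct=V28: ✗
acct=V54: ✗
plus_sum = 21096 + 22565 + 26321 + 1376 = 71358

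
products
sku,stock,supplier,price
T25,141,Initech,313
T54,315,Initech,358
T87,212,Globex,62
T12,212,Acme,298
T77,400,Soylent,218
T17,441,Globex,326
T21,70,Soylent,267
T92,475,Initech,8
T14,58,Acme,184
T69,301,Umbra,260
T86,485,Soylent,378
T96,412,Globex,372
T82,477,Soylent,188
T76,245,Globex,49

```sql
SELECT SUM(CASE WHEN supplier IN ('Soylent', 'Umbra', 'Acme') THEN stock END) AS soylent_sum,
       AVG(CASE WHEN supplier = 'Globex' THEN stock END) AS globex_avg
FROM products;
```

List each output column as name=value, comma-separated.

[soylent_sum: supplier IN ('Soylent', 'Umbra', 'Acme')]
sku=T25: ✗
sku=T54: ✗
sku=T87: ✗
sku=T12: ✓ → 212
sku=T77: ✓ → 400
sku=T17: ✗
sku=T21: ✓ → 70
sku=T92: ✗
sku=T14: ✓ → 58
sku=T69: ✓ → 301
sku=T86: ✓ → 485
sku=T96: ✗
sku=T82: ✓ → 477
sku=T76: ✗
soylent_sum = 212 + 400 + 70 + 58 + 301 + 485 + 477 = 2003
—
[globex_avg: supplier = 'Globex']
sku=T25: ✗
sku=T54: ✗
sku=T87: ✓ → 212
sku=T12: ✗
sku=T77: ✗
sku=T17: ✓ → 441
sku=T21: ✗
sku=T92: ✗
sku=T14: ✗
sku=T69: ✗
sku=T86: ✗
sku=T96: ✓ → 412
sku=T82: ✗
sku=T76: ✓ → 245
globex_avg = (212 + 441 + 412 + 245) / 4 = 327.5

soylent_sum=2003, globex_avg=327.5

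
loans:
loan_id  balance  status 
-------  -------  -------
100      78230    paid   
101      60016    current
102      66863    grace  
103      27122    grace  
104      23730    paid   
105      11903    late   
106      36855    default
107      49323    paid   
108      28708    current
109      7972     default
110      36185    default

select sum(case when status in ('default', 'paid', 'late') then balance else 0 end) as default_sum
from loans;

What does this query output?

loan_id=100: ✓ → 78230
loan_id=101: ✗
loan_id=102: ✗
loan_id=103: ✗
loan_id=104: ✓ → 23730
loan_id=105: ✓ → 11903
loan_id=106: ✓ → 36855
loan_id=107: ✓ → 49323
loan_id=108: ✗
loan_id=109: ✓ → 7972
loan_id=110: ✓ → 36185
default_sum = 78230 + 23730 + 11903 + 36855 + 49323 + 7972 + 36185 = 244198

244198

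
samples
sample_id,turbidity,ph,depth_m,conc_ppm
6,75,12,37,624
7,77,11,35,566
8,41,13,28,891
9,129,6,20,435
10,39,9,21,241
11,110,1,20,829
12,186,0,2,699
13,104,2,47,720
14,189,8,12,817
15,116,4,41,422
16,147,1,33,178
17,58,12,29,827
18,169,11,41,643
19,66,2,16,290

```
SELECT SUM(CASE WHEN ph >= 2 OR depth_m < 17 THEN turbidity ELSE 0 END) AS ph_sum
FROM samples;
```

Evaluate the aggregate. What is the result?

sample_id=6: ✓ → 75
sample_id=7: ✓ → 77
sample_id=8: ✓ → 41
sample_id=9: ✓ → 129
sample_id=10: ✓ → 39
sample_id=11: ✗
sample_id=12: ✓ → 186
sample_id=13: ✓ → 104
sample_id=14: ✓ → 189
sample_id=15: ✓ → 116
sample_id=16: ✗
sample_id=17: ✓ → 58
sample_id=18: ✓ → 169
sample_id=19: ✓ → 66
ph_sum = 75 + 77 + 41 + 129 + 39 + 186 + 104 + 189 + 116 + 58 + 169 + 66 = 1249

1249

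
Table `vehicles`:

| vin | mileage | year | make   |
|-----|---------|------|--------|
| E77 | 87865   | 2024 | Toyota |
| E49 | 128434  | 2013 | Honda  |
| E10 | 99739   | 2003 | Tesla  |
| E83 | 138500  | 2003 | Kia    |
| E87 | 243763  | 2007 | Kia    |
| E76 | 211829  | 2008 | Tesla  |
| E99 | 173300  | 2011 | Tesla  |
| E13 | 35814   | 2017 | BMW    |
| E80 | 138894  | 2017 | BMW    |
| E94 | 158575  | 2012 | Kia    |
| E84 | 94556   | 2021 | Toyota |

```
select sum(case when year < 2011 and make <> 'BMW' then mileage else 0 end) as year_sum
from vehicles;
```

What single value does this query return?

vin=E77: ✗
vin=E49: ✗
vin=E10: ✓ → 99739
vin=E83: ✓ → 138500
vin=E87: ✓ → 243763
vin=E76: ✓ → 211829
vin=E99: ✗
vin=E13: ✗
vin=E80: ✗
vin=E94: ✗
vin=E84: ✗
year_sum = 99739 + 138500 + 243763 + 211829 = 693831

693831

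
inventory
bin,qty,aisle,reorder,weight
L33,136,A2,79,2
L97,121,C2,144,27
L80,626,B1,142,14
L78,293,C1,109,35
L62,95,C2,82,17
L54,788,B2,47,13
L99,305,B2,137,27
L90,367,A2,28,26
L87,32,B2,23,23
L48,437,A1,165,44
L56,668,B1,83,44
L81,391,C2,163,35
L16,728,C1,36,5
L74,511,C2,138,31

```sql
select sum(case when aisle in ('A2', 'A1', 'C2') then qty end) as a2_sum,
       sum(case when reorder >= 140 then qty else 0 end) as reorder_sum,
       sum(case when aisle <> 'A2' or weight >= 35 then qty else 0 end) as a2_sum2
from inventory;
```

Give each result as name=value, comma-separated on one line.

a2_sum=2058, reorder_sum=1575, a2_sum2=4995

[a2_sum: aisle in ('A2', 'A1', 'C2')]
bin=L33: ✓ → 136
bin=L97: ✓ → 121
bin=L80: ✗
bin=L78: ✗
bin=L62: ✓ → 95
bin=L54: ✗
bin=L99: ✗
bin=L90: ✓ → 367
bin=L87: ✗
bin=L48: ✓ → 437
bin=L56: ✗
bin=L81: ✓ → 391
bin=L16: ✗
bin=L74: ✓ → 511
a2_sum = 136 + 121 + 95 + 367 + 437 + 391 + 511 = 2058
—
[reorder_sum: reorder >= 140]
bin=L33: ✗
bin=L97: ✓ → 121
bin=L80: ✓ → 626
bin=L78: ✗
bin=L62: ✗
bin=L54: ✗
bin=L99: ✗
bin=L90: ✗
bin=L87: ✗
bin=L48: ✓ → 437
bin=L56: ✗
bin=L81: ✓ → 391
bin=L16: ✗
bin=L74: ✗
reorder_sum = 121 + 626 + 437 + 391 = 1575
—
[a2_sum2: aisle <> 'A2' or weight >= 35]
bin=L33: ✗
bin=L97: ✓ → 121
bin=L80: ✓ → 626
bin=L78: ✓ → 293
bin=L62: ✓ → 95
bin=L54: ✓ → 788
bin=L99: ✓ → 305
bin=L90: ✗
bin=L87: ✓ → 32
bin=L48: ✓ → 437
bin=L56: ✓ → 668
bin=L81: ✓ → 391
bin=L16: ✓ → 728
bin=L74: ✓ → 511
a2_sum2 = 121 + 626 + 293 + 95 + 788 + 305 + 32 + 437 + 668 + 391 + 728 + 511 = 4995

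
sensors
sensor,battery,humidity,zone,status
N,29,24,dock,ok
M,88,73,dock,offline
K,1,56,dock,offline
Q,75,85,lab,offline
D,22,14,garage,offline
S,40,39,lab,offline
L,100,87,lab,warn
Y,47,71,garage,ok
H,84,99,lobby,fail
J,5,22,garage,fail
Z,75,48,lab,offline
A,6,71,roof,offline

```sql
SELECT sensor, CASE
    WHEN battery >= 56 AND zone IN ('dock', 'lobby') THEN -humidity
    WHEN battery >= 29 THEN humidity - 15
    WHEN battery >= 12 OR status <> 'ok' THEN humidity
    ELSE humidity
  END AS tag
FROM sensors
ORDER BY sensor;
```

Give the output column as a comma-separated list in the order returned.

71, 14, -99, 22, 56, 72, -73, 9, 70, 24, 56, 33

sensor=A: battery >= 12 OR status <> 'ok' → 71
sensor=D: battery >= 12 OR status <> 'ok' → 14
sensor=H: battery >= 56 AND zone IN ('dock', 'lobby') → -99
sensor=J: battery >= 12 OR status <> 'ok' → 22
sensor=K: battery >= 12 OR status <> 'ok' → 56
sensor=L: battery >= 29 → 72
sensor=M: battery >= 56 AND zone IN ('dock', 'lobby') → -73
sensor=N: battery >= 29 → 9
sensor=Q: battery >= 29 → 70
sensor=S: battery >= 29 → 24
sensor=Y: battery >= 29 → 56
sensor=Z: battery >= 29 → 33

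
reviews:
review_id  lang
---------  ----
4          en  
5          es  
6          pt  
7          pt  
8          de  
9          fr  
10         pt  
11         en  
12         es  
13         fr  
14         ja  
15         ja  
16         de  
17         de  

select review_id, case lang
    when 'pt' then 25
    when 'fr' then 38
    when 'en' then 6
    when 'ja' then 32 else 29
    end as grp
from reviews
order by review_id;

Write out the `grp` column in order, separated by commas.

6, 29, 25, 25, 29, 38, 25, 6, 29, 38, 32, 32, 29, 29

review_id=4: lang='en' → 6
review_id=5: ELSE → 29
review_id=6: lang='pt' → 25
review_id=7: lang='pt' → 25
review_id=8: ELSE → 29
review_id=9: lang='fr' → 38
review_id=10: lang='pt' → 25
review_id=11: lang='en' → 6
review_id=12: ELSE → 29
review_id=13: lang='fr' → 38
review_id=14: lang='ja' → 32
review_id=15: lang='ja' → 32
review_id=16: ELSE → 29
review_id=17: ELSE → 29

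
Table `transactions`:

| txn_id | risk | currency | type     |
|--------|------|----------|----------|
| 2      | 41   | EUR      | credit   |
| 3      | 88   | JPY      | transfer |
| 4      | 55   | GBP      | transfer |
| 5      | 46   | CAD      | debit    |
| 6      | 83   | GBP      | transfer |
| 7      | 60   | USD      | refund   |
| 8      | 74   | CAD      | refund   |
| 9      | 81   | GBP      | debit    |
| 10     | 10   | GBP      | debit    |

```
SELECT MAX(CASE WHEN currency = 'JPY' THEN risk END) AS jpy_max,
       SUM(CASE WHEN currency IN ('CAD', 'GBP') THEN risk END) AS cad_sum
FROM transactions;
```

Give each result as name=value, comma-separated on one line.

jpy_max=88, cad_sum=349

[jpy_max: currency = 'JPY']
txn_id=2: ✗
txn_id=3: ✓ → 88
txn_id=4: ✗
txn_id=5: ✗
txn_id=6: ✗
txn_id=7: ✗
txn_id=8: ✗
txn_id=9: ✗
txn_id=10: ✗
jpy_max = MAX(88) = 88
—
[cad_sum: currency IN ('CAD', 'GBP')]
txn_id=2: ✗
txn_id=3: ✗
txn_id=4: ✓ → 55
txn_id=5: ✓ → 46
txn_id=6: ✓ → 83
txn_id=7: ✗
txn_id=8: ✓ → 74
txn_id=9: ✓ → 81
txn_id=10: ✓ → 10
cad_sum = 55 + 46 + 83 + 74 + 81 + 10 = 349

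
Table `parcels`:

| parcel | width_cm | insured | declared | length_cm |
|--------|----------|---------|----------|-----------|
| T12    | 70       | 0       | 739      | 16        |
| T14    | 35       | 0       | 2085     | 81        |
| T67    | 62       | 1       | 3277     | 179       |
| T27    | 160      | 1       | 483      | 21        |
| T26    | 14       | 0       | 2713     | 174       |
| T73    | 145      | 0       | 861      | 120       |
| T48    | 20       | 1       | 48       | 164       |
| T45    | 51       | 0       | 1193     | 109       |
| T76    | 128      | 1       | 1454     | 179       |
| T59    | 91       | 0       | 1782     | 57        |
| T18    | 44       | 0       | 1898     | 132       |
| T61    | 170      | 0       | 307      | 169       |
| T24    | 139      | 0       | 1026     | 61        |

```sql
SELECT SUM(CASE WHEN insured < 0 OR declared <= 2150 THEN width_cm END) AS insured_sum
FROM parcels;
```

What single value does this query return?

parcel=T12: ✓ → 70
parcel=T14: ✓ → 35
parcel=T67: ✗
parcel=T27: ✓ → 160
parcel=T26: ✗
parcel=T73: ✓ → 145
parcel=T48: ✓ → 20
parcel=T45: ✓ → 51
parcel=T76: ✓ → 128
parcel=T59: ✓ → 91
parcel=T18: ✓ → 44
parcel=T61: ✓ → 170
parcel=T24: ✓ → 139
insured_sum = 70 + 35 + 160 + 145 + 20 + 51 + 128 + 91 + 44 + 170 + 139 = 1053

1053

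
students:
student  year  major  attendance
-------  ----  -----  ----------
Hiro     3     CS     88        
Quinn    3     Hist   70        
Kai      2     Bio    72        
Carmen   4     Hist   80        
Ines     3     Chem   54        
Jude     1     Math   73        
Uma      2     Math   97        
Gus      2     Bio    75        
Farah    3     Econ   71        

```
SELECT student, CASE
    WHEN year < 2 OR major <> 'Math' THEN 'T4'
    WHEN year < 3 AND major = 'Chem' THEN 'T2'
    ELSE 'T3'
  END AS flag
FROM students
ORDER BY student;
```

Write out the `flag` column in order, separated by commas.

T4, T4, T4, T4, T4, T4, T4, T4, T3

student=Carmen: year < 2 OR major <> 'Math' → T4
student=Farah: year < 2 OR major <> 'Math' → T4
student=Gus: year < 2 OR major <> 'Math' → T4
student=Hiro: year < 2 OR major <> 'Math' → T4
student=Ines: year < 2 OR major <> 'Math' → T4
student=Jude: year < 2 OR major <> 'Math' → T4
student=Kai: year < 2 OR major <> 'Math' → T4
student=Quinn: year < 2 OR major <> 'Math' → T4
student=Uma: ELSE → T3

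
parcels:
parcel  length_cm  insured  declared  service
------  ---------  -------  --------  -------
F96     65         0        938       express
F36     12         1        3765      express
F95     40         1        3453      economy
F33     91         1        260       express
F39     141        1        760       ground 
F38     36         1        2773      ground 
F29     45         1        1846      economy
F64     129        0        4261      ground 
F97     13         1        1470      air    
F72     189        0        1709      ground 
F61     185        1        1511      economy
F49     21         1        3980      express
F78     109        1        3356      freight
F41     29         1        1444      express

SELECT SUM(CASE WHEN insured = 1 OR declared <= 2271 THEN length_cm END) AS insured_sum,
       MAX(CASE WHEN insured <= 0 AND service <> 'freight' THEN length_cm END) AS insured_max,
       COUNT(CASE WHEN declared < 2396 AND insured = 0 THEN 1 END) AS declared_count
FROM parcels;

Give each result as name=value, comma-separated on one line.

insured_sum=976, insured_max=189, declared_count=2

[insured_sum: insured = 1 OR declared <= 2271]
parcel=F96: ✓ → 65
parcel=F36: ✓ → 12
parcel=F95: ✓ → 40
parcel=F33: ✓ → 91
parcel=F39: ✓ → 141
parcel=F38: ✓ → 36
parcel=F29: ✓ → 45
parcel=F64: ✗
parcel=F97: ✓ → 13
parcel=F72: ✓ → 189
parcel=F61: ✓ → 185
parcel=F49: ✓ → 21
parcel=F78: ✓ → 109
parcel=F41: ✓ → 29
insured_sum = 65 + 12 + 40 + 91 + 141 + 36 + 45 + 13 + 189 + 185 + 21 + 109 + 29 = 976
—
[insured_max: insured <= 0 AND service <> 'freight']
parcel=F96: ✓ → 65
parcel=F36: ✗
parcel=F95: ✗
parcel=F33: ✗
parcel=F39: ✗
parcel=F38: ✗
parcel=F29: ✗
parcel=F64: ✓ → 129
parcel=F97: ✗
parcel=F72: ✓ → 189
parcel=F61: ✗
parcel=F49: ✗
parcel=F78: ✗
parcel=F41: ✗
insured_max = MAX(65, 129, 189) = 189
—
[declared_count: declared < 2396 AND insured = 0]
parcel=F96: ✓ → 1
parcel=F36: ✗
parcel=F95: ✗
parcel=F33: ✗
parcel=F39: ✗
parcel=F38: ✗
parcel=F29: ✗
parcel=F64: ✗
parcel=F97: ✗
parcel=F72: ✓ → 1
parcel=F61: ✗
parcel=F49: ✗
parcel=F78: ✗
parcel=F41: ✗
declared_count = COUNT(1, 1) = 2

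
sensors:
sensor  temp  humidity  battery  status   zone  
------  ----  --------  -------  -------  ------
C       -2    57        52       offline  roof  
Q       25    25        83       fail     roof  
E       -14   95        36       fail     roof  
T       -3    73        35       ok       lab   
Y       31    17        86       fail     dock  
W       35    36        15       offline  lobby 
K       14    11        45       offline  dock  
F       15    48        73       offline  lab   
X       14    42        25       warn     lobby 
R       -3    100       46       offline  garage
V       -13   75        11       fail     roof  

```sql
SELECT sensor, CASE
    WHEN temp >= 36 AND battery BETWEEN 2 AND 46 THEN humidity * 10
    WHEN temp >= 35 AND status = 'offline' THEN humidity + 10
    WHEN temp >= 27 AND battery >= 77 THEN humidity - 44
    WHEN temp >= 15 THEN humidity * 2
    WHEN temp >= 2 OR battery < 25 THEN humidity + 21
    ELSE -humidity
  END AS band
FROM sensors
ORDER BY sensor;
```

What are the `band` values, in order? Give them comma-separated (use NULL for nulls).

-57, -95, 96, 32, 50, -100, -73, 96, 46, 63, -27

sensor=C: ELSE → -57
sensor=E: ELSE → -95
sensor=F: temp >= 15 → 96
sensor=K: temp >= 2 OR battery < 25 → 32
sensor=Q: temp >= 15 → 50
sensor=R: ELSE → -100
sensor=T: ELSE → -73
sensor=V: temp >= 2 OR battery < 25 → 96
sensor=W: temp >= 35 AND status = 'offline' → 46
sensor=X: temp >= 2 OR battery < 25 → 63
sensor=Y: temp >= 27 AND battery >= 77 → -27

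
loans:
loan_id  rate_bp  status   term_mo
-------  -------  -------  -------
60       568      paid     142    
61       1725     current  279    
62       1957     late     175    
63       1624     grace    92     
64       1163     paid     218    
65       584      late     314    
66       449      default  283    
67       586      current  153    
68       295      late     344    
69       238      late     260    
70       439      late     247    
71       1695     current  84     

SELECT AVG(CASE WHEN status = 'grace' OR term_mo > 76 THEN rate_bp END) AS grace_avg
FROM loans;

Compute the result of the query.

943.5833333333

loan_id=60: ✓ → 568
loan_id=61: ✓ → 1725
loan_id=62: ✓ → 1957
loan_id=63: ✓ → 1624
loan_id=64: ✓ → 1163
loan_id=65: ✓ → 584
loan_id=66: ✓ → 449
loan_id=67: ✓ → 586
loan_id=68: ✓ → 295
loan_id=69: ✓ → 238
loan_id=70: ✓ → 439
loan_id=71: ✓ → 1695
grace_avg = (568 + 1725 + 1957 + 1624 + 1163 + 584 + 449 + 586 + 295 + 238 + 439 + 1695) / 12 = 943.5833333333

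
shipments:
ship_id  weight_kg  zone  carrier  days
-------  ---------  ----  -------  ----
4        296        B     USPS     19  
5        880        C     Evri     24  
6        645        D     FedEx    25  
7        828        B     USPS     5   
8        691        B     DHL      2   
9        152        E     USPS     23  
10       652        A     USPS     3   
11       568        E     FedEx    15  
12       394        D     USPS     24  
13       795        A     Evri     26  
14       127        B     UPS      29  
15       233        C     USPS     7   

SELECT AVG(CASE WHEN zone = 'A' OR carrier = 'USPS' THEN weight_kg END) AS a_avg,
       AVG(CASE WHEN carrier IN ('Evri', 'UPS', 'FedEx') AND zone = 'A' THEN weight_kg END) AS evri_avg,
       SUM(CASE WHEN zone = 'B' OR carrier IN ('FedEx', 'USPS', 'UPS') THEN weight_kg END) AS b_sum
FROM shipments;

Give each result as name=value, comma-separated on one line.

[a_avg: zone = 'A' OR carrier = 'USPS']
ship_id=4: ✓ → 296
ship_id=5: ✗
ship_id=6: ✗
ship_id=7: ✓ → 828
ship_id=8: ✗
ship_id=9: ✓ → 152
ship_id=10: ✓ → 652
ship_id=11: ✗
ship_id=12: ✓ → 394
ship_id=13: ✓ → 795
ship_id=14: ✗
ship_id=15: ✓ → 233
a_avg = (296 + 828 + 152 + 652 + 394 + 795 + 233) / 7 = 478.5714285714
—
[evri_avg: carrier IN ('Evri', 'UPS', 'FedEx') AND zone = 'A']
ship_id=4: ✗
ship_id=5: ✗
ship_id=6: ✗
ship_id=7: ✗
ship_id=8: ✗
ship_id=9: ✗
ship_id=10: ✗
ship_id=11: ✗
ship_id=12: ✗
ship_id=13: ✓ → 795
ship_id=14: ✗
ship_id=15: ✗
evri_avg = 795
—
[b_sum: zone = 'B' OR carrier IN ('FedEx', 'USPS', 'UPS')]
ship_id=4: ✓ → 296
ship_id=5: ✗
ship_id=6: ✓ → 645
ship_id=7: ✓ → 828
ship_id=8: ✓ → 691
ship_id=9: ✓ → 152
ship_id=10: ✓ → 652
ship_id=11: ✓ → 568
ship_id=12: ✓ → 394
ship_id=13: ✗
ship_id=14: ✓ → 127
ship_id=15: ✓ → 233
b_sum = 296 + 645 + 828 + 691 + 152 + 652 + 568 + 394 + 127 + 233 = 4586

a_avg=478.5714285714, evri_avg=795, b_sum=4586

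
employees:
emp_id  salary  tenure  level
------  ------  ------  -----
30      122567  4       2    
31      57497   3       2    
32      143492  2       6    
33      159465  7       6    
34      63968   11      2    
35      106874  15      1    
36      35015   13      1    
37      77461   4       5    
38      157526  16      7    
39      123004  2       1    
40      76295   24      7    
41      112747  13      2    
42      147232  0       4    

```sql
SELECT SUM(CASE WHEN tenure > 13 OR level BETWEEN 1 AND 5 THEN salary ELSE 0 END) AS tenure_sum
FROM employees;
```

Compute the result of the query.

1080186

emp_id=30: ✓ → 122567
emp_id=31: ✓ → 57497
emp_id=32: ✗
emp_id=33: ✗
emp_id=34: ✓ → 63968
emp_id=35: ✓ → 106874
emp_id=36: ✓ → 35015
emp_id=37: ✓ → 77461
emp_id=38: ✓ → 157526
emp_id=39: ✓ → 123004
emp_id=40: ✓ → 76295
emp_id=41: ✓ → 112747
emp_id=42: ✓ → 147232
tenure_sum = 122567 + 57497 + 63968 + 106874 + 35015 + 77461 + 157526 + 123004 + 76295 + 112747 + 147232 = 1080186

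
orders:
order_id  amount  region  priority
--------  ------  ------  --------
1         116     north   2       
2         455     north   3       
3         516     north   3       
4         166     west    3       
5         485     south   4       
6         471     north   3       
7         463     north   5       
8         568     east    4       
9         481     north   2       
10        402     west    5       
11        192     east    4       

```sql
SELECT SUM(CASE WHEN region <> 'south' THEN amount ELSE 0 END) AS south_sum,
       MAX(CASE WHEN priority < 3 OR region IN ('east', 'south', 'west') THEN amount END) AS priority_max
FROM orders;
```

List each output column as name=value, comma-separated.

south_sum=3830, priority_max=568

[south_sum: region <> 'south']
order_id=1: ✓ → 116
order_id=2: ✓ → 455
order_id=3: ✓ → 516
order_id=4: ✓ → 166
order_id=5: ✗
order_id=6: ✓ → 471
order_id=7: ✓ → 463
order_id=8: ✓ → 568
order_id=9: ✓ → 481
order_id=10: ✓ → 402
order_id=11: ✓ → 192
south_sum = 116 + 455 + 516 + 166 + 471 + 463 + 568 + 481 + 402 + 192 = 3830
—
[priority_max: priority < 3 OR region IN ('east', 'south', 'west')]
order_id=1: ✓ → 116
order_id=2: ✗
order_id=3: ✗
order_id=4: ✓ → 166
order_id=5: ✓ → 485
order_id=6: ✗
order_id=7: ✗
order_id=8: ✓ → 568
order_id=9: ✓ → 481
order_id=10: ✓ → 402
order_id=11: ✓ → 192
priority_max = MAX(116, 166, 485, 568, 481, 402, 192) = 568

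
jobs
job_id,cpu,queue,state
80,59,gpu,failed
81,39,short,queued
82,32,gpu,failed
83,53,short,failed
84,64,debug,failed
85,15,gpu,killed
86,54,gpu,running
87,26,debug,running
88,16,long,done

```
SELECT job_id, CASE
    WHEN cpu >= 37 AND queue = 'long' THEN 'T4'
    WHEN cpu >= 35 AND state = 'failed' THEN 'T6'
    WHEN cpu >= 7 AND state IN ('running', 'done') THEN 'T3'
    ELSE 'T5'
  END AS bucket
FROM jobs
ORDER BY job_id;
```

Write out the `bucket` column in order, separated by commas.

T6, T5, T5, T6, T6, T5, T3, T3, T3

job_id=80: cpu >= 35 AND state = 'failed' → T6
job_id=81: ELSE → T5
job_id=82: ELSE → T5
job_id=83: cpu >= 35 AND state = 'failed' → T6
job_id=84: cpu >= 35 AND state = 'failed' → T6
job_id=85: ELSE → T5
job_id=86: cpu >= 7 AND state IN ('running', 'done') → T3
job_id=87: cpu >= 7 AND state IN ('running', 'done') → T3
job_id=88: cpu >= 7 AND state IN ('running', 'done') → T3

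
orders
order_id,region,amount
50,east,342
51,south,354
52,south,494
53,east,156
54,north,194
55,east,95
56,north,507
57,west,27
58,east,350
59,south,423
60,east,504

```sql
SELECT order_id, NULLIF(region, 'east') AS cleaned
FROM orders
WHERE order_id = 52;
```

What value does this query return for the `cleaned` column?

order_id = 52: region=south, amount=494.
region=south vs east: differ → south

south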